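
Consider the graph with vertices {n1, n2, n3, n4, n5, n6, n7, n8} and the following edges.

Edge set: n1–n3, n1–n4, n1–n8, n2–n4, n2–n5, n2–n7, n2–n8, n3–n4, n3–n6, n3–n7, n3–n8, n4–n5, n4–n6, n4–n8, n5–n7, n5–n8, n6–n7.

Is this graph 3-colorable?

No

n1, n3, n4, n8 form a clique, so at least 4 colors are needed.
So 3 colors are not enough.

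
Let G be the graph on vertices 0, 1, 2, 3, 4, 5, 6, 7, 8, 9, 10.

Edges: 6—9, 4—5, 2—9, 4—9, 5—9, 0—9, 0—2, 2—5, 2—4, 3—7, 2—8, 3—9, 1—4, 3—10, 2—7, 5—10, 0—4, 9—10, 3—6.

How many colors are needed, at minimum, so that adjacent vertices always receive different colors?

2, 4, 5, 9 are mutually adjacent (a clique of size 4), so at least 4 colors are needed.
4 colors suffice: color a → {1, 7, 8, 9}; color b → {2, 3}; color c → {4, 6, 10}; color d → {0, 5}. Every edge joins two different colors.

4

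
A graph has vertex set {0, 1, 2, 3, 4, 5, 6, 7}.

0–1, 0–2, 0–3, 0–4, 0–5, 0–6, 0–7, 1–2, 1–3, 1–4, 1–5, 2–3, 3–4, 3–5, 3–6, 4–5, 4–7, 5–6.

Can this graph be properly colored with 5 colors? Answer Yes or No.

The chromatic number is 5. 0, 1, 3, 4, 5 are mutually adjacent (a clique of size 5), so at least 5 colors are needed.
5 colors suffice: color red → {0}; color blue → {3, 7}; color green → {2, 4, 6}; color yellow → {1}; color purple → {5}.
That is already a proper 5-coloring.

Yes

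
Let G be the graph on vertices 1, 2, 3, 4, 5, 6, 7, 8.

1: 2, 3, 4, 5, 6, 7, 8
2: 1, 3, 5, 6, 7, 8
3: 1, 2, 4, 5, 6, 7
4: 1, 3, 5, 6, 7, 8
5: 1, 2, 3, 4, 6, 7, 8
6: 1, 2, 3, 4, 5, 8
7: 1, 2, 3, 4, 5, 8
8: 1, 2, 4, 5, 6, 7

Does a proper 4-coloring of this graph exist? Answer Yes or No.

No

1, 2, 3, 5, 7 are pairwise adjacent (a clique of size 5), so at least 5 colors are needed.
So 4 colors are not enough.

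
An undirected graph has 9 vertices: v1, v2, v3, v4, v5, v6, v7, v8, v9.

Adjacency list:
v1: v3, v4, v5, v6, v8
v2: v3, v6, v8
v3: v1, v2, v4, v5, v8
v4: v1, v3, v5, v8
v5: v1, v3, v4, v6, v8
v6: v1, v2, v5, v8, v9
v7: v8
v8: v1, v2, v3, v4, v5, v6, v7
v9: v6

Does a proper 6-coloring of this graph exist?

The chromatic number is 5. v1, v3, v4, v5, v8 are mutually adjacent (a clique of size 5), so at least 5 colors are needed.
5 colors suffice: color 1 → {v8, v9}; color 2 → {v3, v6, v7}; color 3 → {v2, v5}; color 4 → {v1}; color 5 → {v4}.
Since 6 ≥ 5, a proper 6-coloring certainly exists.

Yes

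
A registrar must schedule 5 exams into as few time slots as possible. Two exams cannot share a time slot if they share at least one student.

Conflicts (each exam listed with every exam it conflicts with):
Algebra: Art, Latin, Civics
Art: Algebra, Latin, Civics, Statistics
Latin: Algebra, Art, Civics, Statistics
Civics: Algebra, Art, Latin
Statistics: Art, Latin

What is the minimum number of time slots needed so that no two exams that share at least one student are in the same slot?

4

Algebra, Art, Latin, Civics pairwise conflict, so at least 4 time slots are needed.
4 time slots suffice: time slot 1 → {Art}; time slot 2 → {Latin}; time slot 3 → {Algebra, Statistics}; time slot 4 → {Civics}. Each listed conflict is separated.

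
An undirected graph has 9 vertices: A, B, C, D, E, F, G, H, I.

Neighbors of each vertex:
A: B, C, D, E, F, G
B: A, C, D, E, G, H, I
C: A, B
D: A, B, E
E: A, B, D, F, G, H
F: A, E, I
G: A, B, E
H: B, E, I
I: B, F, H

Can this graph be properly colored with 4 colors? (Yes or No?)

The chromatic number is 4. A, B, D, E are mutually adjacent (a clique of size 4), so at least 4 colors are needed.
4 colors suffice: color red → {B, F}; color blue → {A, I}; color green → {C, E}; color yellow → {D, G, H}.
That is already a proper 4-coloring.

Yes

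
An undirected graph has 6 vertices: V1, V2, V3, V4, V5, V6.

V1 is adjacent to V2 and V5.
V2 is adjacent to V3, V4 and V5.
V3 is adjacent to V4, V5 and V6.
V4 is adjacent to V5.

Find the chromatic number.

4

V2, V3, V4, V5 are mutually adjacent (a clique of size 4), so at least 4 colors are needed.
A valid assignment using 4 colors: V1=blue, V2=green, V3=blue, V4=yellow, V5=red, V6=red. No two adjacent vertices share a color.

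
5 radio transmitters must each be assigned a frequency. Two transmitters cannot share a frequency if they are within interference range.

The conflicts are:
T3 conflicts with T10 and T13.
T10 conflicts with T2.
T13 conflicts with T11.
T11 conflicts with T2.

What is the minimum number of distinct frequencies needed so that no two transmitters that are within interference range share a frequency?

The cycle T11-T13-T3-T10-T2-T11 has odd length 5, so it cannot be 2-colored; at least 3 frequencies are needed.
3 frequencies suffice: frequency 1 → {T3, T2}; frequency 2 → {T10, T11}; frequency 3 → {T13}. Each listed conflict is separated.

3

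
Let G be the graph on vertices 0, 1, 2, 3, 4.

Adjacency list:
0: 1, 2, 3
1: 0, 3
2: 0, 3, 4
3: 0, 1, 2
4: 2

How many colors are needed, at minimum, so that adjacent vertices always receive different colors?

0, 1, 3 are pairwise adjacent, so at least 3 colors are needed.
A valid assignment using 3 colors: 0=b, 1=a, 2=a, 3=c, 4=b. Each edge has distinct colors on its endpoints.

3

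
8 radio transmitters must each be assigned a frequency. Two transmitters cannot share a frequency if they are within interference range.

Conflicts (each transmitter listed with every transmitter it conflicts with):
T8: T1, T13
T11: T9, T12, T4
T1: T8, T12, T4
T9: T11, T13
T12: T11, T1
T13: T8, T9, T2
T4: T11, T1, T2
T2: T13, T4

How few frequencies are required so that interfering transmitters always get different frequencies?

3

The cycle T8-T13-T2-T4-T1-T8 has odd length 5, so it cannot be 2-colored; at least 3 frequencies are needed.
3 frequencies suffice: T8=2, T11=1, T1=1, T9=2, T12=2, T13=1, T4=2, T2=3. No two conflicting transmitters share a frequency.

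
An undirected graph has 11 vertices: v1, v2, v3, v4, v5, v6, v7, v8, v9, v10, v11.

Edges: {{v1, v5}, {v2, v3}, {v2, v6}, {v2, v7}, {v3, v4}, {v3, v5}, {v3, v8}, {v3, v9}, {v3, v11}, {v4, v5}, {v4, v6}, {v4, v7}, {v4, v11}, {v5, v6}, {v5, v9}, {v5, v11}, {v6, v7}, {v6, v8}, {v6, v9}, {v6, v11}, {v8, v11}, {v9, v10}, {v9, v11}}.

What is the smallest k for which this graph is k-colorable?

4

v5, v6, v9, v11 are pairwise adjacent (a clique of size 4), so at least 4 colors are needed.
4 colors suffice: color 1 → {v1, v3, v6, v10}; color 2 → {v2, v11}; color 3 → {v5, v7, v8}; color 4 → {v4, v9}. Every edge joins two different colors.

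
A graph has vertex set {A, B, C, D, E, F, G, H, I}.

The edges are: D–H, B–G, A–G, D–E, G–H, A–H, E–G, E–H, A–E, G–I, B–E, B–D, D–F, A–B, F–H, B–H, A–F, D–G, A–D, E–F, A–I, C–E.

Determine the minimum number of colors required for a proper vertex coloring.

A, B, D, E, G, H are pairwise adjacent (a clique of size 6), so at least 6 colors are needed.
A valid assignment using 6 colors: A=1, B=6, C=1, D=3, E=2, F=4, G=4, H=5, I=2. Every edge joins two different colors.

6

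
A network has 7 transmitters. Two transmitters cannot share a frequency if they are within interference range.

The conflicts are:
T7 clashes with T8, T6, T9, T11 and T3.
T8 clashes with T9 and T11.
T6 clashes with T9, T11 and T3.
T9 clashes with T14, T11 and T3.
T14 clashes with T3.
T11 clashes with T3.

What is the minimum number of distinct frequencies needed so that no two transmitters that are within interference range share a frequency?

5

T7, T6, T9, T11, T3 are mutually in conflict, so at least 5 frequencies are needed.
5 frequencies suffice: frequency 1 → {T9}; frequency 2 → {T8, T3}; frequency 3 → {T7, T14}; frequency 4 → {T11}; frequency 5 → {T6}. No two conflicting transmitters share a frequency.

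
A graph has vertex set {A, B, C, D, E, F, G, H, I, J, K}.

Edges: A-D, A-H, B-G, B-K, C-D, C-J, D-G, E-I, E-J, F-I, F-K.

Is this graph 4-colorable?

Yes

The chromatic number is 3. The cycle C-J-E-I-F-K-B-G-D-C has odd length 9, so it cannot be 2-colored; at least 3 colors are needed.
3 colors suffice: A=2, B=1, C=2, D=1, E=3, F=1, G=2, H=1, I=2, J=1, K=2.
Since 4 ≥ 3, a proper 4-coloring certainly exists.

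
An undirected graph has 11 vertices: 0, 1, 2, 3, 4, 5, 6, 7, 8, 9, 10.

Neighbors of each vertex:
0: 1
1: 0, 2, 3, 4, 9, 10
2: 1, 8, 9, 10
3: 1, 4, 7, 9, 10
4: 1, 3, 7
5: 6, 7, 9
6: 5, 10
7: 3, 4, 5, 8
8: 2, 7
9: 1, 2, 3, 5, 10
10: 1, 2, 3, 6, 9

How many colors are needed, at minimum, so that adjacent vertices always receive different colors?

1, 2, 9, 10 are pairwise adjacent (a clique of size 4), so at least 4 colors are needed.
4 colors suffice: 0=b, 1=a, 2=c, 3=c, 4=b, 5=c, 6=a, 7=a, 8=b, 9=b, 10=d. Every edge joins two different colors.

4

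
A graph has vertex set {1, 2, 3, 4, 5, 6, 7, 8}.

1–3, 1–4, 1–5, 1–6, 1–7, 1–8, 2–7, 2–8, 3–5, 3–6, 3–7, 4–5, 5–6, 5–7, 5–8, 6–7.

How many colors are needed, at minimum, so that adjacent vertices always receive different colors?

1, 3, 5, 6, 7 are pairwise adjacent (a clique of size 5), so at least 5 colors are needed.
5 colors suffice: color red → {2, 5}; color blue → {1}; color green → {4, 7, 8}; color yellow → {6}; color purple → {3}. Each edge has distinct colors on its endpoints.

5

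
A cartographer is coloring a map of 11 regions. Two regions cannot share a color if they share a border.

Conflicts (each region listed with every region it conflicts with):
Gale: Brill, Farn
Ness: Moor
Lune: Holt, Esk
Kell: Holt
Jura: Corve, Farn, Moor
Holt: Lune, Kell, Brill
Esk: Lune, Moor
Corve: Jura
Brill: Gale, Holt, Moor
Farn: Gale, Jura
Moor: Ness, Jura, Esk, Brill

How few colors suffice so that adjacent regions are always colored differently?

3

The cycle Moor-Brill-Holt-Lune-Esk-Moor has odd length 5, so it cannot be 2-colored; at least 3 colors are needed.
3 colors suffice: color 1 → {Gale, Holt, Corve, Moor}; color 2 → {Ness, Lune, Kell, Jura, Brill}; color 3 → {Esk, Farn}. Every pair that conflicts lands in different colors.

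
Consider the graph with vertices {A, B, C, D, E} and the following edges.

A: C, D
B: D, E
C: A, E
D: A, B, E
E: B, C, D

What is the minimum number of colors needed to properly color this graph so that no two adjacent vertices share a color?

B, D, E are pairwise adjacent, so at least 3 colors are needed.
One proper 3-coloring: A=2, B=3, C=1, D=1, E=2. Each edge has distinct colors on its endpoints.

3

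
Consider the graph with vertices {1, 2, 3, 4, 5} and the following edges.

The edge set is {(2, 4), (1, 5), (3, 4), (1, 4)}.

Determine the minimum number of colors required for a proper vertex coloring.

1 and 4 are adjacent, so at least 2 colors are needed.
2 colors suffice: color red → {4, 5}; color blue → {1, 2, 3}. Every edge joins two different colors.

2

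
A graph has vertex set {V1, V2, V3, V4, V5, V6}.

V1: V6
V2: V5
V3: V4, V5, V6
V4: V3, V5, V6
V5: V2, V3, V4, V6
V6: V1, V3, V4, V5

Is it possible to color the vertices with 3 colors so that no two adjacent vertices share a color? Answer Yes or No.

No

V3, V4, V5, V6 form a clique, so at least 4 colors are needed.
So 3 colors are not enough.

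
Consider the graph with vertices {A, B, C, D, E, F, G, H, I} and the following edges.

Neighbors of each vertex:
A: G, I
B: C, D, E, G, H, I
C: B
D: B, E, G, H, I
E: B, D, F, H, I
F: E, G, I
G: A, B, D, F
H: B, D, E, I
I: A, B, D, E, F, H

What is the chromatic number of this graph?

B, D, E, H, I form a clique, so at least 5 colors are needed.
5 colors suffice: color 1 → {C, G, I}; color 2 → {A, B, F}; color 3 → {E}; color 4 → {D}; color 5 → {H}. Every edge joins two different colors.

5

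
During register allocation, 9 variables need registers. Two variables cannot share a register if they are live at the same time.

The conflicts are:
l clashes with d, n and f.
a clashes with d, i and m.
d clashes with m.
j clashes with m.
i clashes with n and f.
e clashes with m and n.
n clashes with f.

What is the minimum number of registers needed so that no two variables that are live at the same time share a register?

i, n, f pairwise conflict, so at least 3 registers are needed.
3 registers suffice: register 1 → {d, j, n}; register 2 → {l, i, m}; register 3 → {a, e, f}. Each listed conflict is separated.

3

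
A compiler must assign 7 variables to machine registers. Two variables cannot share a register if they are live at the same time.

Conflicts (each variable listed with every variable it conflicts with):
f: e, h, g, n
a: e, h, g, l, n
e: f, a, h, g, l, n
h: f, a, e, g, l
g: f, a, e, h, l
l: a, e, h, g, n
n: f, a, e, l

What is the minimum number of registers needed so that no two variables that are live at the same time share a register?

5

a, e, h, g, l pairwise conflict, so at least 5 registers are needed.
5 registers suffice: register 1 → {e}; register 2 → {h, n}; register 3 → {g}; register 4 → {f, l}; register 5 → {a}. Every pair that conflicts lands in different registers.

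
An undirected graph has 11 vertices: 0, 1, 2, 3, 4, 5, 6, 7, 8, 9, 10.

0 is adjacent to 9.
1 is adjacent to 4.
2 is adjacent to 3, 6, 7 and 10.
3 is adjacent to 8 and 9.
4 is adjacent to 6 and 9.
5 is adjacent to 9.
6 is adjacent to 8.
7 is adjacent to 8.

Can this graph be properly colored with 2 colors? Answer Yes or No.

The cycle 2-3-9-4-6-2 has odd length 5, so it cannot be 2-colored; at least 3 colors are needed.
So 2 colors are not enough.

No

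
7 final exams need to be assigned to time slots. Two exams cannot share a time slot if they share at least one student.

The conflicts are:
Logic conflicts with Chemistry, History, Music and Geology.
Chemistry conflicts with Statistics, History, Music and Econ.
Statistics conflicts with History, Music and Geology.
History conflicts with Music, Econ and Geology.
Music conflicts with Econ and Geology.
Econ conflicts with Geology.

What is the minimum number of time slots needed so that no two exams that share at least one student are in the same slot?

4

History, Music, Econ, Geology pairwise conflict, so at least 4 time slots are needed.
4 time slots suffice: Logic=4, Chemistry=3, Statistics=4, History=1, Music=2, Econ=4, Geology=3. No two conflicting exams share a time slot.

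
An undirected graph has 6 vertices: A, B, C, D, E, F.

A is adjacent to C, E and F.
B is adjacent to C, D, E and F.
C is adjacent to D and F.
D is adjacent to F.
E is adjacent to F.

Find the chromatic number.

B, C, D, F form a clique, so at least 4 colors are needed.
4 colors suffice: color 1 → {F}; color 2 → {C, E}; color 3 → {A, B}; color 4 → {D}. Each edge has distinct colors on its endpoints.

4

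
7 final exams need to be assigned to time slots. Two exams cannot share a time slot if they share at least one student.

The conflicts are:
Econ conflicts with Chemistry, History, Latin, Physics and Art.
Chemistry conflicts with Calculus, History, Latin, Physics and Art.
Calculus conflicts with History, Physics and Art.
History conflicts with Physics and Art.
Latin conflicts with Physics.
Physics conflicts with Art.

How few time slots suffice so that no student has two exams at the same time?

Chemistry, Calculus, History, Physics, Art pairwise conflict, so at least 5 time slots are needed.
5 time slots suffice: time slot 1 → {Chemistry}; time slot 2 → {Physics}; time slot 3 → {History, Latin}; time slot 4 → {Art}; time slot 5 → {Econ, Calculus}. Each listed conflict is separated.

5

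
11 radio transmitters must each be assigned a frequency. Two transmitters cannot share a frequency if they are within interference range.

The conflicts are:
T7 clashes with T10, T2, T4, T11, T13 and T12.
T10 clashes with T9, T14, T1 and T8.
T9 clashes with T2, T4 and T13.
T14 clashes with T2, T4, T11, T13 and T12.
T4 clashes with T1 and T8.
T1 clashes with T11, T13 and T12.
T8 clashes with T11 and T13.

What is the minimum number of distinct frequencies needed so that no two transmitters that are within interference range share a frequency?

2

T7 and T12 conflict, so at least 2 frequencies are needed.
Using 2 frequencies: T7=1, T10=2, T9=1, T14=1, T2=2, T4=2, T1=1, T8=1, T11=2, T13=2, T12=2. Each listed conflict is separated.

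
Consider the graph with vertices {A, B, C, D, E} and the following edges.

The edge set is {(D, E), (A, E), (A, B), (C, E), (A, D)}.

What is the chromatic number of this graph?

3

A, D, E form a triangle, so at least 3 colors are needed.
3 colors suffice: color 1 → {B, E}; color 2 → {A, C}; color 3 → {D}. No two adjacent vertices share a color.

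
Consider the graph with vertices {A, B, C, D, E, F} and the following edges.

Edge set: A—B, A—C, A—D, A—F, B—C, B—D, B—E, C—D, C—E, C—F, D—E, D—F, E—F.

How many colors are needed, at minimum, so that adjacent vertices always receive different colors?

4

C, D, E, F are pairwise adjacent (a clique of size 4), so at least 4 colors are needed.
4 colors suffice: color red → {C}; color blue → {D}; color green → {B, F}; color yellow → {A, E}. No two adjacent vertices share a color.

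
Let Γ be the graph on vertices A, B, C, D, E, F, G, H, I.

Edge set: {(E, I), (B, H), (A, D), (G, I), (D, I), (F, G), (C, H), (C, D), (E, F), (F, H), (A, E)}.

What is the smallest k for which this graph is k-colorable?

2

D and I are adjacent, so at least 2 colors are needed.
2 colors suffice: A=red, B=red, C=red, D=blue, E=blue, F=red, G=blue, H=blue, I=red. No two adjacent vertices share a color.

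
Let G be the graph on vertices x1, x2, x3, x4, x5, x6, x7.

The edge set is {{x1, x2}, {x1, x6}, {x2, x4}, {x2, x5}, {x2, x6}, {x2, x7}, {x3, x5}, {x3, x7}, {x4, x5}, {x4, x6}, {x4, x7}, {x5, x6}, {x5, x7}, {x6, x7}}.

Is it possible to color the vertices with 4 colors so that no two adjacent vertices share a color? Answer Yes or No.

x2, x4, x5, x6, x7 form a clique, so at least 5 colors are needed.
So 4 colors are not enough.

No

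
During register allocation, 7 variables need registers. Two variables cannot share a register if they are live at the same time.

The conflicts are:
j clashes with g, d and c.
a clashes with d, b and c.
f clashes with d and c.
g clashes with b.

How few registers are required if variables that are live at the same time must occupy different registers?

The cycle d-a-b-g-j-d has odd length 5, so it cannot be 2-colored; at least 3 registers are needed.
Using 3 registers: j=1, a=1, f=1, g=3, d=2, b=2, c=2. Each listed conflict is separated.

3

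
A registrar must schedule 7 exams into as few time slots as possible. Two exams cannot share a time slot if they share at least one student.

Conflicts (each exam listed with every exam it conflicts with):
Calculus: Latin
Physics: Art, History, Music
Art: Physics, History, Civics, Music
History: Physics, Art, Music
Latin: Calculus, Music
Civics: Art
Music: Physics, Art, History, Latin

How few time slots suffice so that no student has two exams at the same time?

Physics, Art, History, Music all conflict with each other, so at least 4 time slots are needed.
A valid assignment using 4 time slots: Calculus=2, Physics=3, Art=1, History=4, Latin=1, Civics=2, Music=2. Each listed conflict is separated.

4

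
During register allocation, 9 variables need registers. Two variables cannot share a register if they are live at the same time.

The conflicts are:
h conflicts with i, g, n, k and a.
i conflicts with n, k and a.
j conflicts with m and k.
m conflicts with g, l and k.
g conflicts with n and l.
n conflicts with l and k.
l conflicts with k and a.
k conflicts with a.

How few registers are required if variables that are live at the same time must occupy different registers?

h, i, n, k all conflict with each other, so at least 4 registers are needed.
4 registers suffice: register 1 → {g, k}; register 2 → {m, n, a}; register 3 → {h, j, l}; register 4 → {i}. Each listed conflict is separated.

4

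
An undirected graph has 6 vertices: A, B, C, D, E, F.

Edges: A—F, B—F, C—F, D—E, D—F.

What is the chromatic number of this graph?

A and F are adjacent, so at least 2 colors are needed.
2 colors suffice: color red → {E, F}; color blue → {A, B, C, D}. Each edge has distinct colors on its endpoints.

2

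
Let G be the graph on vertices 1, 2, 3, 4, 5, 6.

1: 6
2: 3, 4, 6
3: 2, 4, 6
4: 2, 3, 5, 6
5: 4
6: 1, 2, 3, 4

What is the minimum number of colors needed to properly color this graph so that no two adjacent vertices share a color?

2, 3, 4, 6 are mutually adjacent (a clique of size 4), so at least 4 colors are needed.
One proper 4-coloring: 1=b, 2=d, 3=c, 4=b, 5=a, 6=a. Every edge joins two different colors.

4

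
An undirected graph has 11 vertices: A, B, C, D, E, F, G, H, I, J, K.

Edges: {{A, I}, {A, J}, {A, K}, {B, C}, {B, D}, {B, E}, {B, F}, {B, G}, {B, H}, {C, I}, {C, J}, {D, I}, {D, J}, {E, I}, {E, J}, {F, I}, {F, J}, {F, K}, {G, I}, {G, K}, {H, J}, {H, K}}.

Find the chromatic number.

A and J are adjacent, so at least 2 colors are needed.
One proper 2-coloring: A=2, B=1, C=2, D=2, E=2, F=2, G=2, H=2, I=1, J=1, K=1. No two adjacent vertices share a color.

2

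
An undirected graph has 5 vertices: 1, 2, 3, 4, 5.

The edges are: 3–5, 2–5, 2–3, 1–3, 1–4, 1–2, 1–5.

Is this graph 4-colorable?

The chromatic number is 4. 1, 2, 3, 5 are pairwise adjacent (a clique of size 4), so at least 4 colors are needed.
4 colors suffice: color red → {1}; color blue → {4, 5}; color green → {3}; color yellow → {2}.
That is already a proper 4-coloring.

Yes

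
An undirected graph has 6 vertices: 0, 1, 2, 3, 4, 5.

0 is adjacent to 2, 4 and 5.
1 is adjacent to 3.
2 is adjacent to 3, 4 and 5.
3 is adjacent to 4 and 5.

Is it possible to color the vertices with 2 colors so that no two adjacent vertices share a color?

No

0, 2, 4 form a triangle, so at least 3 colors are needed.
So 2 colors are not enough.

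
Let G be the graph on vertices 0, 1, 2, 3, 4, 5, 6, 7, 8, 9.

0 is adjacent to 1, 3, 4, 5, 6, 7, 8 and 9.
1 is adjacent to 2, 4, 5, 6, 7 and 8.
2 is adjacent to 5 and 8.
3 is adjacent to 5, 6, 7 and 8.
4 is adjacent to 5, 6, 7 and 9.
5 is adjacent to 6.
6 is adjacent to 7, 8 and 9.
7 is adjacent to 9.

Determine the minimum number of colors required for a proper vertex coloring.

5

0, 1, 4, 5, 6 are mutually adjacent (a clique of size 5), so at least 5 colors are needed.
One proper 5-coloring: 0=blue, 1=green, 2=red, 3=green, 4=purple, 5=yellow, 6=red, 7=yellow, 8=yellow, 9=green. Every edge joins two different colors.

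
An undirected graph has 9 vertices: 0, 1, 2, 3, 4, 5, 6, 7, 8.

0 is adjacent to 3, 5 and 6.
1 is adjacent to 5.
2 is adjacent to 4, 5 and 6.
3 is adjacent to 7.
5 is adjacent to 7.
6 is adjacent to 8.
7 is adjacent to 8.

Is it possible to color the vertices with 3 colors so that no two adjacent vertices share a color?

Yes

The chromatic number is 3. The cycle 7-5-2-6-8-7 has odd length 5, so it cannot be 2-colored; at least 3 colors are needed.
One proper 3-coloring: 0=b, 1=b, 2=b, 3=a, 4=a, 5=a, 6=a, 7=b, 8=c.
That is already a proper 3-coloring.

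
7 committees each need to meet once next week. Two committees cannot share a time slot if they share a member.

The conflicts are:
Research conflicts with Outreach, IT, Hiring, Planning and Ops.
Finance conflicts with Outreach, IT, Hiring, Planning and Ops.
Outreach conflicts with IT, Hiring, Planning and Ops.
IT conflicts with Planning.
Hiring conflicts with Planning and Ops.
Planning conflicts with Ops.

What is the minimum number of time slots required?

5

Research, Outreach, Hiring, Planning, Ops all conflict with each other, so at least 5 time slots are needed.
5 time slots suffice: time slot 1 → {Outreach}; time slot 2 → {Planning}; time slot 3 → {Research, Finance}; time slot 4 → {IT, Hiring}; time slot 5 → {Ops}. Each listed conflict is separated.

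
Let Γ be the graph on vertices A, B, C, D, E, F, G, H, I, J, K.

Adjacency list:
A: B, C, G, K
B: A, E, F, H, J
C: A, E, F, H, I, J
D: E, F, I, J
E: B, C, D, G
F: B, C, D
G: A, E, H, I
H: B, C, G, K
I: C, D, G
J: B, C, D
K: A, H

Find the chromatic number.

C and H are adjacent, so at least 2 colors are needed.
2 colors suffice: color 1 → {B, C, D, G, K}; color 2 → {A, E, F, H, I, J}. Every edge joins two different colors.

2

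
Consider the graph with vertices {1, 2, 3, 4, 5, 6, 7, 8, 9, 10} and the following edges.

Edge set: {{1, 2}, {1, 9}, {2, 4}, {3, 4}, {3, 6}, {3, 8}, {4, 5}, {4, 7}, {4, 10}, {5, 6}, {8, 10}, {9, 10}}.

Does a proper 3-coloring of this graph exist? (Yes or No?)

Yes

The chromatic number is 3. The cycle 1-2-4-10-9-1 has odd length 5, so it cannot be 2-colored; at least 3 colors are needed.
3 colors suffice: 1=b, 2=c, 3=b, 4=a, 5=b, 6=a, 7=b, 8=a, 9=a, 10=b.
That is already a proper 3-coloring.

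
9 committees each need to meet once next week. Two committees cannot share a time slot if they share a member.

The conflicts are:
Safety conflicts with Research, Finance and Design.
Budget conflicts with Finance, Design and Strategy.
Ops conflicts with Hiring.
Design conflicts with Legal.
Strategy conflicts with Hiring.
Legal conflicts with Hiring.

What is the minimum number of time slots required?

The cycle Legal-Hiring-Strategy-Budget-Design-Legal has odd length 5, so it cannot be 2-colored; at least 3 time slots are needed.
3 time slots suffice: time slot 1 → {Research, Finance, Design, Hiring}; time slot 2 → {Safety, Budget, Ops, Legal}; time slot 3 → {Strategy}. Every pair that conflicts lands in different time slots.

3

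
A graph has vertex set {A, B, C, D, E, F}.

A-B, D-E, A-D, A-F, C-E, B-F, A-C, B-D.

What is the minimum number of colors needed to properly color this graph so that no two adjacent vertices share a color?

A, B, F form a triangle, so at least 3 colors are needed.
3 colors suffice: color 1 → {A, E}; color 2 → {B, C}; color 3 → {D, F}. Each edge has distinct colors on its endpoints.

3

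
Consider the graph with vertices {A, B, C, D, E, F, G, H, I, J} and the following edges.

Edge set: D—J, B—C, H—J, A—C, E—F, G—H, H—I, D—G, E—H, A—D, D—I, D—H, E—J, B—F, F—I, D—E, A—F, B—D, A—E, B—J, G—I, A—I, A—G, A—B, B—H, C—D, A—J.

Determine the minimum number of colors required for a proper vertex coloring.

D, G, H, I are mutually adjacent (a clique of size 4), so at least 4 colors are needed.
4 colors suffice: color 1 → {D, F}; color 2 → {A, H}; color 3 → {B, E, I}; color 4 → {C, G, J}. Every edge joins two different colors.

4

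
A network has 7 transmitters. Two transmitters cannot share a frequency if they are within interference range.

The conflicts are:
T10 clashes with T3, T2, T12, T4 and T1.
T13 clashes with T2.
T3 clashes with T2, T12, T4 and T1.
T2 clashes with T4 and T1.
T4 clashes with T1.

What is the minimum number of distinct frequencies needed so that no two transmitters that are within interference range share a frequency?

T10, T3, T2, T4, T1 all conflict with each other, so at least 5 frequencies are needed.
5 frequencies suffice: frequency 1 → {T13, T3}; frequency 2 → {T10}; frequency 3 → {T2, T12}; frequency 4 → {T1}; frequency 5 → {T4}. Each listed conflict is separated.

5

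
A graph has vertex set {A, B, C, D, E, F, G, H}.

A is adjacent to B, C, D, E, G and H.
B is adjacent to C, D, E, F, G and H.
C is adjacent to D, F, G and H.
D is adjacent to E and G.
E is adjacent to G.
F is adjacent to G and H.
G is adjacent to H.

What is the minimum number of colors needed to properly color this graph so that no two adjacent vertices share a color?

B, C, F, G, H are pairwise adjacent (a clique of size 5), so at least 5 colors are needed.
5 colors suffice: color 1 → {G}; color 2 → {B}; color 3 → {C, E}; color 4 → {A, F}; color 5 → {D, H}. Each edge has distinct colors on its endpoints.

5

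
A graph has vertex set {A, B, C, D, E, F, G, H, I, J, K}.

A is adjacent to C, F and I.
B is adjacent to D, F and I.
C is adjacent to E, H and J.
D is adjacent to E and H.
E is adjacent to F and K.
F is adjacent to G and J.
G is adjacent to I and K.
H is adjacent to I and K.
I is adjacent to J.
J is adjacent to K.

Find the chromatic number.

B and D are adjacent, so at least 2 colors are needed.
A valid assignment using 2 colors: A=blue, B=blue, C=red, D=red, E=blue, F=red, G=blue, H=blue, I=red, J=blue, K=red. Every edge joins two different colors.

2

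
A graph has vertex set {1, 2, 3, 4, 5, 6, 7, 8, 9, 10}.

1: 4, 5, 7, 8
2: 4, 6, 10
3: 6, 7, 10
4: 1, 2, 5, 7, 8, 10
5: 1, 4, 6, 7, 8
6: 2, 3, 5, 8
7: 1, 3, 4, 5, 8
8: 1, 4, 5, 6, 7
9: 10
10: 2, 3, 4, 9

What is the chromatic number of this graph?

1, 4, 5, 7, 8 are pairwise adjacent (a clique of size 5), so at least 5 colors are needed.
A valid assignment using 5 colors: 1=e, 2=c, 3=c, 4=a, 5=c, 6=a, 7=b, 8=d, 9=a, 10=b. Every edge joins two different colors.

5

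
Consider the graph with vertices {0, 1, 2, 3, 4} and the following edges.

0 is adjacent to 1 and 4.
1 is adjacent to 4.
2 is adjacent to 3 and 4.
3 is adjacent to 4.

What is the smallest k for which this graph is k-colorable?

3

0, 1, 4 are pairwise adjacent, so at least 3 colors are needed.
A valid assignment using 3 colors: 0=c, 1=b, 2=b, 3=c, 4=a. No two adjacent vertices share a color.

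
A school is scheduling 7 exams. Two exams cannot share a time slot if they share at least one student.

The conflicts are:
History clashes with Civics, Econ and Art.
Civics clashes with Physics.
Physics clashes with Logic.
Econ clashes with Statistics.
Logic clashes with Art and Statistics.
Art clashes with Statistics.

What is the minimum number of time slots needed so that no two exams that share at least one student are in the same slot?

3

Logic, Art, Statistics all conflict with each other, so at least 3 time slots are needed.
3 time slots suffice: time slot 1 → {History, Physics, Statistics}; time slot 2 → {Civics, Econ, Art}; time slot 3 → {Logic}. No two conflicting exams share a time slot.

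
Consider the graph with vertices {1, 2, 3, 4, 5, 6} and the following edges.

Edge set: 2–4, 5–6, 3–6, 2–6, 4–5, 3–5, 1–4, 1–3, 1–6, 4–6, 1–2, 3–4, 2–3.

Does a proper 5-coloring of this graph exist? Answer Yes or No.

The chromatic number is 5. 1, 2, 3, 4, 6 are pairwise adjacent (a clique of size 5), so at least 5 colors are needed.
5 colors suffice: color a → {6}; color b → {3}; color c → {4}; color d → {2, 5}; color e → {1}.
That is already a proper 5-coloring.

Yes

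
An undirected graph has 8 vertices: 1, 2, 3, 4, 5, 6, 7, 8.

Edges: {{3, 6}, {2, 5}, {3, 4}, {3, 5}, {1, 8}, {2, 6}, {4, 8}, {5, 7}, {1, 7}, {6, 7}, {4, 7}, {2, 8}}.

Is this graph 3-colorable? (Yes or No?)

Yes

The chromatic number is 3. The cycle 2-6-7-1-8-2 has odd length 5, so it cannot be 2-colored; at least 3 colors are needed.
3 colors suffice: color red → {2, 3, 7}; color blue → {1, 4, 5, 6}; color green → {8}.
That is already a proper 3-coloring.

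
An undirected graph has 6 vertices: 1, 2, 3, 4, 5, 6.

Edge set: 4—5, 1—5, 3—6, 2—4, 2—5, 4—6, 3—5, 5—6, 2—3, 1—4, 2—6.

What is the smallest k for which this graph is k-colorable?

4

2, 4, 5, 6 form a clique, so at least 4 colors are needed.
4 colors suffice: color red → {5}; color blue → {3, 4}; color green → {1, 2}; color yellow → {6}. No two adjacent vertices share a color.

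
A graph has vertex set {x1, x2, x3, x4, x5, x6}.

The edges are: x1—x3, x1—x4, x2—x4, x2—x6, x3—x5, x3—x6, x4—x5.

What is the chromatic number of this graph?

3

The cycle x2-x4-x5-x3-x6-x2 has odd length 5, so it cannot be 2-colored; at least 3 colors are needed.
3 colors suffice: color red → {x3, x4}; color blue → {x1, x5, x6}; color green → {x2}. No two adjacent vertices share a color.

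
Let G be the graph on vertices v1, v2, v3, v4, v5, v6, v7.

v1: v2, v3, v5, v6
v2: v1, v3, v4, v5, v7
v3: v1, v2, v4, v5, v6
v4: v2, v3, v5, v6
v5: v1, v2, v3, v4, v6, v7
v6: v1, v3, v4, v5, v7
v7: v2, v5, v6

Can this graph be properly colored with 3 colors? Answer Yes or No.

v2, v3, v4, v5 form a clique, so at least 4 colors are needed.
So 3 colors are not enough.

No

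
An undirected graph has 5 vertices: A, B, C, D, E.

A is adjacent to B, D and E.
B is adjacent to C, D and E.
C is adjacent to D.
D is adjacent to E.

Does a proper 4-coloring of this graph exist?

The chromatic number is 4. A, B, D, E are mutually adjacent (a clique of size 4), so at least 4 colors are needed.
4 colors suffice: color 1 → {B}; color 2 → {D}; color 3 → {A, C}; color 4 → {E}.
That is already a proper 4-coloring.

Yes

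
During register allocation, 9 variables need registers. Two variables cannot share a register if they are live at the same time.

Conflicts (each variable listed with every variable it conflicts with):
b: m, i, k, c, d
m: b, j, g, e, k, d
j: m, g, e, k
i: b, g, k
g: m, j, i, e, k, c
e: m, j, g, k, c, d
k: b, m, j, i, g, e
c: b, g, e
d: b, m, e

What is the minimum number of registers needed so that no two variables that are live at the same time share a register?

m, j, g, e, k pairwise conflict, so at least 5 registers are needed.
5 registers suffice: register 1 → {m, i, c}; register 2 → {b, e}; register 3 → {k, d}; register 4 → {g}; register 5 → {j}. No two conflicting variables share a register.

5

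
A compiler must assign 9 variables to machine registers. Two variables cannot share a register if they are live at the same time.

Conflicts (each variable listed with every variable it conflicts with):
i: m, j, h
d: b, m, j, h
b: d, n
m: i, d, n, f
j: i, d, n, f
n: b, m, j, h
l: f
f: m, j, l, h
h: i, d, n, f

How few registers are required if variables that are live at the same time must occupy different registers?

d and h conflict, so at least 2 registers are needed.
2 registers suffice: register 1 → {b, m, j, l, h}; register 2 → {i, d, n, f}. Each listed conflict is separated.

2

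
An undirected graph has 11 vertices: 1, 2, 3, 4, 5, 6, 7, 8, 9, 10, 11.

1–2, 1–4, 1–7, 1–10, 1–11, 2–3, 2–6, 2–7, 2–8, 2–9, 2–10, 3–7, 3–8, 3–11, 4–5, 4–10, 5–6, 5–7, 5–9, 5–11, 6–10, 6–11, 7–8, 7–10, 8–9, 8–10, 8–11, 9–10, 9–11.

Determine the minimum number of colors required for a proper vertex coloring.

4

2, 8, 9, 10 form a clique, so at least 4 colors are needed.
4 colors suffice: color red → {2, 4, 11}; color blue → {3, 5, 10}; color green → {6, 7, 9}; color yellow → {1, 8}. No two adjacent vertices share a color.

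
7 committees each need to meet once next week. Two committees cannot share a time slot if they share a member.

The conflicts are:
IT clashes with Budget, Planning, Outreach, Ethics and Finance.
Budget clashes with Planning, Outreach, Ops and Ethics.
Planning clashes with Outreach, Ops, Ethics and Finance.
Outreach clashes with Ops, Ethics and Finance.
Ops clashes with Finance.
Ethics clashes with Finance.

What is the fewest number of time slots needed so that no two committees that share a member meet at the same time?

IT, Planning, Outreach, Ethics, Finance are mutually in conflict, so at least 5 time slots are needed.
5 time slots suffice: time slot 1 → {Outreach}; time slot 2 → {Planning}; time slot 3 → {Ops, Ethics}; time slot 4 → {Budget, Finance}; time slot 5 → {IT}. Each listed conflict is separated.

5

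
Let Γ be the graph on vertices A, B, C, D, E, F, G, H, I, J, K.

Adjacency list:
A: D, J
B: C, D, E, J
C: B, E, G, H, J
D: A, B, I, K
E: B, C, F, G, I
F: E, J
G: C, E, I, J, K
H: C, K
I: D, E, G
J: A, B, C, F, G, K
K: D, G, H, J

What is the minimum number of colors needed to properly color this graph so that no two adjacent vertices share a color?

C, G, J form a triangle, so at least 3 colors are needed.
3 colors suffice: color 1 → {D, E, H, J}; color 2 → {A, C, F, I, K}; color 3 → {B, G}. Each edge has distinct colors on its endpoints.

3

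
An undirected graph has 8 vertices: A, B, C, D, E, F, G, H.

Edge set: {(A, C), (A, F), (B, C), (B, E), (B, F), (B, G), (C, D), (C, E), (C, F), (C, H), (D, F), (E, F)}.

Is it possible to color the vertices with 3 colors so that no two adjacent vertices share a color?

B, C, E, F form a clique, so at least 4 colors are needed.
So 3 colors are not enough.

No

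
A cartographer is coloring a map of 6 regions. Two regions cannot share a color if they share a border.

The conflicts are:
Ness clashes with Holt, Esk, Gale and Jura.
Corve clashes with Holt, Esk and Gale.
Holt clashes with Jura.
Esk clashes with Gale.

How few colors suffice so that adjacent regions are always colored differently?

Corve, Esk, Gale are mutually in conflict, so at least 3 colors are needed.
3 colors suffice: color 1 → {Ness, Corve}; color 2 → {Holt, Gale}; color 3 → {Esk, Jura}. Every pair that conflicts lands in different colors.

3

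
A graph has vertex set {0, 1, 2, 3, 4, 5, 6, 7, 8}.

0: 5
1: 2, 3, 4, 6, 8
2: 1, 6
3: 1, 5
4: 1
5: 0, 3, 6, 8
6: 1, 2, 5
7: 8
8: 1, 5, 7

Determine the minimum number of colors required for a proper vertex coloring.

1, 2, 6 are mutually adjacent, so at least 3 colors are needed.
One proper 3-coloring: 0=blue, 1=red, 2=green, 3=blue, 4=blue, 5=red, 6=blue, 7=red, 8=blue. No two adjacent vertices share a color.

3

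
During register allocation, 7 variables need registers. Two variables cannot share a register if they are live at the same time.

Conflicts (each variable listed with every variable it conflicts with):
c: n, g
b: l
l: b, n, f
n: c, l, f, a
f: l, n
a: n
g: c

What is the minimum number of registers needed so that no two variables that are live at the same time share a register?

l, n, f pairwise conflict, so at least 3 registers are needed.
A valid assignment using 3 registers: c=2, b=1, l=2, n=1, f=3, a=2, g=1. Every pair that conflicts lands in different registers.

3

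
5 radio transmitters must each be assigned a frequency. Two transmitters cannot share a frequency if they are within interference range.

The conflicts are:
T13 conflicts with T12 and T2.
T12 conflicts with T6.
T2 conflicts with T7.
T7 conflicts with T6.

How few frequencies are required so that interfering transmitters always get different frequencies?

3

The cycle T12-T6-T7-T2-T13-T12 has odd length 5, so it cannot be 2-colored; at least 3 frequencies are needed.
3 frequencies suffice: frequency 1 → {T13, T7}; frequency 2 → {T2, T6}; frequency 3 → {T12}. Every pair that conflicts lands in different frequencies.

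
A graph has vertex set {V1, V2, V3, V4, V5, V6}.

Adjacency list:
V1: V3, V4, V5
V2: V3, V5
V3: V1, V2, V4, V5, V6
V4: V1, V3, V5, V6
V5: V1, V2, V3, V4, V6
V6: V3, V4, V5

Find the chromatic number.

4

V3, V4, V5, V6 form a clique, so at least 4 colors are needed.
4 colors suffice: V1=4, V2=3, V3=2, V4=3, V5=1, V6=4. Each edge has distinct colors on its endpoints.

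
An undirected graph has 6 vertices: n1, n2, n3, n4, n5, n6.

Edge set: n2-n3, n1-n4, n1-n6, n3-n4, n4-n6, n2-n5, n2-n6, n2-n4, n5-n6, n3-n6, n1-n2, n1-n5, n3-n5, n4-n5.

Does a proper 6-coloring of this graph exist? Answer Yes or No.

The chromatic number is 5. n2, n3, n4, n5, n6 are mutually adjacent (a clique of size 5), so at least 5 colors are needed.
5 colors suffice: n1=P, n2=G, n3=P, n4=R, n5=Y, n6=B.
Since 6 ≥ 5, a proper 6-coloring certainly exists.

Yes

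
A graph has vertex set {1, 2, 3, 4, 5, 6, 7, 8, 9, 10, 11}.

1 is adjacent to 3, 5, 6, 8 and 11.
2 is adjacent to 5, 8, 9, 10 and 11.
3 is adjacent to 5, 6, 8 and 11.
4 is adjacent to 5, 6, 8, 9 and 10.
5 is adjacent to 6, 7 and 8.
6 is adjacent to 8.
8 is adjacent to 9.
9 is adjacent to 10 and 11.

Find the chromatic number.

5

1, 3, 5, 6, 8 form a clique, so at least 5 colors are needed.
A valid assignment using 5 colors: 1=c, 2=c, 3=e, 4=c, 5=b, 6=d, 7=a, 8=a, 9=b, 10=a, 11=a. Every edge joins two different colors.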